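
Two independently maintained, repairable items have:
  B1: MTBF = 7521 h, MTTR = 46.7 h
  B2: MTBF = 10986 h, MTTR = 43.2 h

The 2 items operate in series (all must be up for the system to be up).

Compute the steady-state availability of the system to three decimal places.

0.990

A(B1) = MTBF/(MTBF+MTTR) = 7521/(7521+46.7) = 0.993829
A(B2) = MTBF/(MTBF+MTTR) = 10986/(10986+43.2) = 0.996083
Series availability: 0.993829 × 0.996083 = 0.990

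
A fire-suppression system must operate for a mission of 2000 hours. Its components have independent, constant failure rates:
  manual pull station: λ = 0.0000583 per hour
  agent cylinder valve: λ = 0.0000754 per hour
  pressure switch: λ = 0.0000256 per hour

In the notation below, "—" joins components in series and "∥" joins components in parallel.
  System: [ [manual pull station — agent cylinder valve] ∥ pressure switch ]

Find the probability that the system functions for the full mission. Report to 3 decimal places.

0.988

R(manual pull station) = exp(−0.0000583 × 2000) = 0.88994
R(agent cylinder valve) = exp(−0.0000754 × 2000) = 0.86002
R(pressure switch) = exp(−0.0000256 × 2000) = 0.95009
Series (manual pull station and agent cylinder valve): 0.88994 × 0.86002 = 0.76537
Parallel ([0.76537] and pressure switch): 1 − (1 − 0.76537)(1 − 0.95009) = 0.988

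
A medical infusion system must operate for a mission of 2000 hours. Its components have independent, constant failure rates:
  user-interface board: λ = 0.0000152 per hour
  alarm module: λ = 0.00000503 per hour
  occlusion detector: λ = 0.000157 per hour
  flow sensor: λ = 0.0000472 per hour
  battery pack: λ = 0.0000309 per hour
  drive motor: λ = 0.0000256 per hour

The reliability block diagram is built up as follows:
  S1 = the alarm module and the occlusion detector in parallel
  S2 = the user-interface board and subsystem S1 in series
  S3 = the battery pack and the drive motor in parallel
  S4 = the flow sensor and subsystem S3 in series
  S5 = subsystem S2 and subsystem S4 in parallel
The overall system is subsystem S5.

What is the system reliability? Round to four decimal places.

R(user-interface board) = exp(−0.0000152 × 2000) = 0.970057
R(alarm module) = exp(−0.00000503 × 2000) = 0.989990
R(occlusion detector) = exp(−0.000157 × 2000) = 0.730519
R(flow sensor) = exp(−0.0000472 × 2000) = 0.909919
R(battery pack) = exp(−0.0000309 × 2000) = 0.940071
R(drive motor) = exp(−0.0000256 × 2000) = 0.950089
Parallel (alarm module and occlusion detector): 1 − (1 − 0.989990)(1 − 0.730519) = 0.997302
Series (user-interface board and [0.997302]): 0.970057 × 0.997302 = 0.967440
Parallel (battery pack and drive motor): 1 − (1 − 0.940071)(1 − 0.950089) = 0.997009
Series (flow sensor and [0.997009]): 0.909919 × 0.997009 = 0.907197
Parallel ([0.967440] and [0.907197]): 1 − (1 − 0.967440)(1 − 0.907197) = 0.9970

0.9970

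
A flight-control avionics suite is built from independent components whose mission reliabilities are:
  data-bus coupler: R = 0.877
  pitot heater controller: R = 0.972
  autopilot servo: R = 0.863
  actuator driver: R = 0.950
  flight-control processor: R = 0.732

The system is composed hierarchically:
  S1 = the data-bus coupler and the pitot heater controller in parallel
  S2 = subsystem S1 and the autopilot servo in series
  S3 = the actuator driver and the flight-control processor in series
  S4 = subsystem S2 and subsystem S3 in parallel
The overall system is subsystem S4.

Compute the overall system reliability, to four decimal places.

Parallel (data-bus coupler and pitot heater controller): 1 − (1 − 0.877000)(1 − 0.972000) = 0.996556
Series ([0.996556] and autopilot servo): 0.996556 × 0.863000 = 0.860028
Series (actuator driver and flight-control processor): 0.950000 × 0.732000 = 0.695400
Parallel ([0.860028] and [0.695400]): 1 − (1 − 0.860028)(1 − 0.695400) = 0.9574

0.9574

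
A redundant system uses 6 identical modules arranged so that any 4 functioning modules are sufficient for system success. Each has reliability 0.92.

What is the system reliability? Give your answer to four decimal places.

0.9915

R = Σ_{i=4}^{6} C(6,i) p^i (1−p)^{6−i} with p = 0.92
C(6,4)·0.92^4·0.08^2 = 0.068774
C(6,5)·0.92^5·0.08^1 = 0.316359
C(6,6)·0.92^6·0.08^0 = 0.606355
Sum = 0.9915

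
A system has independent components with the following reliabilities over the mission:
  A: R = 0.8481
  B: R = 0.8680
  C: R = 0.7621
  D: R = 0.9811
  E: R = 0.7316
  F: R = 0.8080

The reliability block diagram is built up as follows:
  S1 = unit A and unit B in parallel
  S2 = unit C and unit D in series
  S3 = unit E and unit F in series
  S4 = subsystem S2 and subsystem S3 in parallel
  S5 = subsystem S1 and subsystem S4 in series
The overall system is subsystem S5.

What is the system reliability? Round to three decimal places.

0.879

Parallel (A and B): 1 − (1 − 0.84810)(1 − 0.86800) = 0.97995
Series (C and D): 0.76210 × 0.98110 = 0.74770
Series (E and F): 0.73160 × 0.80800 = 0.59113
Parallel ([0.74770] and [0.59113]): 1 − (1 − 0.74770)(1 − 0.59113) = 0.89684
Series ([0.97995] and [0.89684]): 0.97995 × 0.89684 = 0.879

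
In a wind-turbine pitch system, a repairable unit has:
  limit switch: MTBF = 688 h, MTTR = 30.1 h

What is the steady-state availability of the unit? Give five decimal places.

0.95808

A(limit switch) = MTBF/(MTBF+MTTR) = 688/(688+30.1) = 0.95808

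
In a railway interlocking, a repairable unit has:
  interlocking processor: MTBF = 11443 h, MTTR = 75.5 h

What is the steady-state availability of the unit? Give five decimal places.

A(interlocking processor) = MTBF/(MTBF+MTTR) = 11443/(11443+75.5) = 0.99345

0.99345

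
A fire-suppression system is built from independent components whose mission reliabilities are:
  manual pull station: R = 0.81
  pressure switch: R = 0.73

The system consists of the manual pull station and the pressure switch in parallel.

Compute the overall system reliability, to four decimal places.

Parallel (manual pull station and pressure switch): 1 − (1 − 0.810000)(1 − 0.730000) = 0.9487

0.9487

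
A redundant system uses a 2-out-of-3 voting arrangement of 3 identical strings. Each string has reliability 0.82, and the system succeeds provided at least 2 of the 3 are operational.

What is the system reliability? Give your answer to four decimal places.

R = Σ_{i=2}^{3} C(3,i) p^i (1−p)^{3−i} with p = 0.82
C(3,2)·0.82^2·0.18^1 = 0.363096
C(3,3)·0.82^3·0.18^0 = 0.551368
Sum = 0.9145

0.9145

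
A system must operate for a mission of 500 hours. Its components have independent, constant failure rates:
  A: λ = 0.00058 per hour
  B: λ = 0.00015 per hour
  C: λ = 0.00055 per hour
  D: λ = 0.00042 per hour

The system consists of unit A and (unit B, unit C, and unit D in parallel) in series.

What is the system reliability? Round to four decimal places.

0.7458

R(A) = exp(−0.00058 × 500) = 0.748264
R(B) = exp(−0.00015 × 500) = 0.927743
R(C) = exp(−0.00055 × 500) = 0.759572
R(D) = exp(−0.00042 × 500) = 0.810584
Parallel (B, C, and D): 1 − (1 − 0.927743)(1 − 0.759572)(1 − 0.810584) = 0.996709
Series (A and [0.996709]): 0.748264 × 0.996709 = 0.7458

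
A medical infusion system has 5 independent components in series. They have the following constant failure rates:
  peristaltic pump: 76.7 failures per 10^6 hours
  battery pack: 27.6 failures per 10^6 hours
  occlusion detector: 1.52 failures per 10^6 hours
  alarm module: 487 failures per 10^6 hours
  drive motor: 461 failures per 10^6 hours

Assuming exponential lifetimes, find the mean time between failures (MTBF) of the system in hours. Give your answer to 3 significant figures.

Series of exponential components: λ_sys = Σ λ_i
λ_sys = 0.0000767 + 0.0000276 + 0.00000152 + 0.000487 + 0.000461 = 1.0538e-03 /h
MTBF = 1 / λ_sys = 949 h

949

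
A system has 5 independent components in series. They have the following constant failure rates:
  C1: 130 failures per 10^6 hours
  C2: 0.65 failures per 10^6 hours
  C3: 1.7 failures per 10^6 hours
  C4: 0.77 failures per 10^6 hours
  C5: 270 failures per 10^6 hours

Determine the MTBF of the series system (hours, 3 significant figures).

Series of exponential components: λ_sys = Σ λ_i
λ_sys = 0.00013 + 0.00000065 + 0.0000017 + 0.00000077 + 0.00027 = 4.0312e-04 /h
MTBF = 1 / λ_sys = 2480 h

2480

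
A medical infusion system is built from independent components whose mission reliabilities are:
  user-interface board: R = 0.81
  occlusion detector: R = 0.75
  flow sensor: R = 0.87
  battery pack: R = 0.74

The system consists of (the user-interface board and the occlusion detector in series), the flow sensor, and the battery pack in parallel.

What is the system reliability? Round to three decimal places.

Series (user-interface board and occlusion detector): 0.81000 × 0.75000 = 0.60750
Parallel ([0.60750], flow sensor, and battery pack): 1 − (1 − 0.60750)(1 − 0.87000)(1 − 0.74000) = 0.987

0.987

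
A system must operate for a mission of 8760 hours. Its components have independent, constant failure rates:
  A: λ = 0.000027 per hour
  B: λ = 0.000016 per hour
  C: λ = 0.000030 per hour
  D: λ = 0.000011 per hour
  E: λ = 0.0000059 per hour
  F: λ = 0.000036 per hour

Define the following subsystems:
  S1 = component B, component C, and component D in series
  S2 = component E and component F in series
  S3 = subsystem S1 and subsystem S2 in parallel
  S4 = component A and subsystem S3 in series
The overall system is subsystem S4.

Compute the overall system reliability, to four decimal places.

R(A) = exp(−0.000027 × 8760) = 0.789370
R(B) = exp(−0.000016 × 8760) = 0.869219
R(C) = exp(−0.000030 × 8760) = 0.768896
R(D) = exp(−0.000011 × 8760) = 0.908137
R(E) = exp(−0.0000059 × 8760) = 0.949629
R(F) = exp(−0.000036 × 8760) = 0.729526
Series (B, C, and D): 0.869219 × 0.768896 × 0.908137 = 0.606943
Series (E and F): 0.949629 × 0.729526 = 0.692779
Parallel ([0.606943] and [0.692779]): 1 − (1 − 0.606943)(1 − 0.692779) = 0.879245
Series (A and [0.879245]): 0.789370 × 0.879245 = 0.6940

0.6940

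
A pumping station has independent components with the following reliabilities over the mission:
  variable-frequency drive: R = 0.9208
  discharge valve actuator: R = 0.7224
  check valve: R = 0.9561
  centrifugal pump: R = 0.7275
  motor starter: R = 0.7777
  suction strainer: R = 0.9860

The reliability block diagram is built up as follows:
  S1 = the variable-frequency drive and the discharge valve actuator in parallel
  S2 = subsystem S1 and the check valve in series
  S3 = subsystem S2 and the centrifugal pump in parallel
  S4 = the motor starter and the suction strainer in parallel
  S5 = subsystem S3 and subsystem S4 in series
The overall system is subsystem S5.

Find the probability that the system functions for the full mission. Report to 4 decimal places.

0.9793

Parallel (variable-frequency drive and discharge valve actuator): 1 − (1 − 0.920800)(1 − 0.722400) = 0.978014
Series ([0.978014] and check valve): 0.978014 × 0.956100 = 0.935079
Parallel ([0.935079] and centrifugal pump): 1 − (1 − 0.935079)(1 − 0.727500) = 0.982309
Parallel (motor starter and suction strainer): 1 − (1 − 0.777700)(1 − 0.986000) = 0.996888
Series ([0.982309] and [0.996888]): 0.982309 × 0.996888 = 0.9793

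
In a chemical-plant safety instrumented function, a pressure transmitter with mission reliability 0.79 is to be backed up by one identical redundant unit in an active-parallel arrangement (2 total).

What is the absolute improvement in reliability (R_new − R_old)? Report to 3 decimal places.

0.166

R_before = 0.79
R_after = 1 − (1 − 0.79)^2 = 0.956
ΔR = 0.956 − 0.79 = 0.166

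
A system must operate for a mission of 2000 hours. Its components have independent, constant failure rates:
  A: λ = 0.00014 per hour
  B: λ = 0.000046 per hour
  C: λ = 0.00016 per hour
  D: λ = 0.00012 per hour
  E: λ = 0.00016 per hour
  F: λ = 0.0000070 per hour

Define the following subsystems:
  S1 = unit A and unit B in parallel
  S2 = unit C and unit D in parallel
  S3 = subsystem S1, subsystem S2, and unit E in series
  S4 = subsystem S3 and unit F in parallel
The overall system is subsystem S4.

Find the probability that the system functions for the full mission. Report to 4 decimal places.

0.9954

R(A) = exp(−0.00014 × 2000) = 0.755784
R(B) = exp(−0.000046 × 2000) = 0.912105
R(C) = exp(−0.00016 × 2000) = 0.726149
R(D) = exp(−0.00012 × 2000) = 0.786628
R(E) = exp(−0.00016 × 2000) = 0.726149
R(F) = exp(−0.0000070 × 2000) = 0.986098
Parallel (A and B): 1 − (1 − 0.755784)(1 − 0.912105) = 0.978535
Parallel (C and D): 1 − (1 − 0.726149)(1 − 0.786628) = 0.941568
Series ([0.978535], [0.941568], and E): 0.978535 × 0.941568 × 0.726149 = 0.669043
Parallel ([0.669043] and F): 1 − (1 − 0.669043)(1 − 0.986098) = 0.9954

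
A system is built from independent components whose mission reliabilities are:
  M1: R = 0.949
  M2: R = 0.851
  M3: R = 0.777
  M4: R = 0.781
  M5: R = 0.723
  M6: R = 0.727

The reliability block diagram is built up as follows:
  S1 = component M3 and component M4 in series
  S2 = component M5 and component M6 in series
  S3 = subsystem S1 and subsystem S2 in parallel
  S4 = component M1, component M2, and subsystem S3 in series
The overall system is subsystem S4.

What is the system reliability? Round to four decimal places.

0.6570

Series (M3 and M4): 0.777000 × 0.781000 = 0.606837
Series (M5 and M6): 0.723000 × 0.727000 = 0.525621
Parallel ([0.606837] and [0.525621]): 1 − (1 − 0.606837)(1 − 0.525621) = 0.813492
Series (M1, M2, and [0.813492]): 0.949000 × 0.851000 × 0.813492 = 0.6570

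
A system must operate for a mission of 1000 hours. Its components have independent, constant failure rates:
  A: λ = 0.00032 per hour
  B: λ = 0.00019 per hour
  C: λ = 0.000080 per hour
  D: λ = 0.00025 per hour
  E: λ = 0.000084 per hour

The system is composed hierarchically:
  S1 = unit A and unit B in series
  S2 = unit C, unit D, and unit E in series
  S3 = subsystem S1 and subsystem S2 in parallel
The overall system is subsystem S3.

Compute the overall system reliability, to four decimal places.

0.8646

R(A) = exp(−0.00032 × 1000) = 0.726149
R(B) = exp(−0.00019 × 1000) = 0.826959
R(C) = exp(−0.000080 × 1000) = 0.923116
R(D) = exp(−0.00025 × 1000) = 0.778801
R(E) = exp(−0.000084 × 1000) = 0.919431
Series (A and B): 0.726149 × 0.826959 = 0.600495
Series (C, D, and E): 0.923116 × 0.778801 × 0.919431 = 0.661001
Parallel ([0.600495] and [0.661001]): 1 − (1 − 0.600495)(1 − 0.661001) = 0.8646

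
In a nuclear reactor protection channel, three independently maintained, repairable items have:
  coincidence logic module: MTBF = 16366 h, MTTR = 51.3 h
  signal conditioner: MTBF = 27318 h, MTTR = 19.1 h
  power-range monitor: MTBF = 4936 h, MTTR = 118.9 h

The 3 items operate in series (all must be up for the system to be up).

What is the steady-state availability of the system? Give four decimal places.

0.9727

A(coincidence logic module) = MTBF/(MTBF+MTTR) = 16366/(16366+51.3) = 0.996875
A(signal conditioner) = MTBF/(MTBF+MTTR) = 27318/(27318+19.1) = 0.999301
A(power-range monitor) = MTBF/(MTBF+MTTR) = 4936/(4936+118.9) = 0.976478
Series availability: 0.996875 × 0.999301 × 0.976478 = 0.9727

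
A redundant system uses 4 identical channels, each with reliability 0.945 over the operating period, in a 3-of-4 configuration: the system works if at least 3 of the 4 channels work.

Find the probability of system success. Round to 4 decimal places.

R = Σ_{i=3}^{4} C(4,i) p^i (1−p)^{4−i} with p = 0.945
C(4,3)·0.945^3·0.055^1 = 0.185660
C(4,4)·0.945^4·0.055^0 = 0.797494
Sum = 0.9832

0.9832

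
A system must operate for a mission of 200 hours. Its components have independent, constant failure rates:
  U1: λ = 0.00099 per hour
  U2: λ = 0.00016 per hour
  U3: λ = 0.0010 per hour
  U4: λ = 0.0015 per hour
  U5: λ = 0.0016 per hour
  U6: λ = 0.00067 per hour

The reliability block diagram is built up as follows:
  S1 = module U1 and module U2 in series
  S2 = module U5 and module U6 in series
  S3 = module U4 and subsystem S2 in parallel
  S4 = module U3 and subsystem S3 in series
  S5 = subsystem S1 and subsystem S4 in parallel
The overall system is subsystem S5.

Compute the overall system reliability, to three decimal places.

0.947

R(U1) = exp(−0.00099 × 200) = 0.82037
R(U2) = exp(−0.00016 × 200) = 0.96851
R(U3) = exp(−0.0010 × 200) = 0.81873
R(U4) = exp(−0.0015 × 200) = 0.74082
R(U5) = exp(−0.0016 × 200) = 0.72615
R(U6) = exp(−0.00067 × 200) = 0.87459
Series (U1 and U2): 0.82037 × 0.96851 = 0.79454
Series (U5 and U6): 0.72615 × 0.87459 = 0.63508
Parallel (U4 and [0.63508]): 1 − (1 − 0.74082)(1 − 0.63508) = 0.90542
Series (U3 and [0.90542]): 0.81873 × 0.90542 = 0.74129
Parallel ([0.79454] and [0.74129]): 1 − (1 − 0.79454)(1 − 0.74129) = 0.947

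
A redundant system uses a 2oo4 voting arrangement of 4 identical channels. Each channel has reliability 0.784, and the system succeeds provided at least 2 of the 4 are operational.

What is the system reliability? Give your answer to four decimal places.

R = Σ_{i=2}^{4} C(4,i) p^i (1−p)^{4−i} with p = 0.784
C(4,2)·0.784^2·0.216^2 = 0.172064
C(4,3)·0.784^3·0.216^1 = 0.416353
C(4,4)·0.784^4·0.216^0 = 0.377802
Sum = 0.9662

0.9662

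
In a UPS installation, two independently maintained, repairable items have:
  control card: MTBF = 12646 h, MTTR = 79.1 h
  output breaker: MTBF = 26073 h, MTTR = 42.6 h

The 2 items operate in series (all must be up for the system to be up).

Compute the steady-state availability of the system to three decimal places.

A(control card) = MTBF/(MTBF+MTTR) = 12646/(12646+79.1) = 0.993784
A(output breaker) = MTBF/(MTBF+MTTR) = 26073/(26073+42.6) = 0.998369
Series availability: 0.993784 × 0.998369 = 0.992

0.992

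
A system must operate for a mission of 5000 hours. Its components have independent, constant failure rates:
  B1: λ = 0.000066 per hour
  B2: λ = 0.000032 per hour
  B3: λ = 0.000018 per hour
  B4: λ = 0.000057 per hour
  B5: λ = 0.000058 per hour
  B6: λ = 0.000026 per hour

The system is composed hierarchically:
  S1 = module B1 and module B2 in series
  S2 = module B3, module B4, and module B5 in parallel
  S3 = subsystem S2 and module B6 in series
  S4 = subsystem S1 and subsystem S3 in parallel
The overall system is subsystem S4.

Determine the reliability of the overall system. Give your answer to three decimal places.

0.951

R(B1) = exp(−0.000066 × 5000) = 0.71892
R(B2) = exp(−0.000032 × 5000) = 0.85214
R(B3) = exp(−0.000018 × 5000) = 0.91393
R(B4) = exp(−0.000057 × 5000) = 0.75201
R(B5) = exp(−0.000058 × 5000) = 0.74826
R(B6) = exp(−0.000026 × 5000) = 0.87810
Series (B1 and B2): 0.71892 × 0.85214 = 0.61262
Parallel (B3, B4, and B5): 1 − (1 − 0.91393)(1 − 0.75201)(1 − 0.74826) = 0.99463
Series ([0.99463] and B6): 0.99463 × 0.87810 = 0.87338
Parallel ([0.61262] and [0.87338]): 1 − (1 − 0.61262)(1 − 0.87338) = 0.951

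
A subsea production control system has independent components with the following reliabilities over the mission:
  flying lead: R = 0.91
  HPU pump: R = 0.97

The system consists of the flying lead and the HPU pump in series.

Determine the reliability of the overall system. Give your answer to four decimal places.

Series (flying lead and HPU pump): 0.910000 × 0.970000 = 0.8827

0.8827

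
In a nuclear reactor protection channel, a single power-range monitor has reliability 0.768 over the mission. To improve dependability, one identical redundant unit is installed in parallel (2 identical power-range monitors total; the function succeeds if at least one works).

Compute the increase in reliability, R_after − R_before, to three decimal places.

R_before = 0.768
R_after = 1 − (1 − 0.768)^2 = 0.946
ΔR = 0.946 − 0.768 = 0.178

0.178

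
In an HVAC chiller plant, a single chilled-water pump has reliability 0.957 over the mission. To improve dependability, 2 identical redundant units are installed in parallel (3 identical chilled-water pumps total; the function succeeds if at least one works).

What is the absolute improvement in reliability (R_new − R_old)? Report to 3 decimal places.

0.043

R_before = 0.957
R_after = 1 − (1 − 0.957)^3 = 1.000
ΔR = 1.000 − 0.957 = 0.043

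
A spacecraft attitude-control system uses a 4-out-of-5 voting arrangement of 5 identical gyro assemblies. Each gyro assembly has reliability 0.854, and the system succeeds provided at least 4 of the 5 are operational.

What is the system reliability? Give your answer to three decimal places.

R = Σ_{i=4}^{5} C(5,i) p^i (1−p)^{5−i} with p = 0.854
C(5,4)·0.854^4·0.146^1 = 0.38829
C(5,5)·0.854^5·0.146^0 = 0.45424
Sum = 0.843

0.843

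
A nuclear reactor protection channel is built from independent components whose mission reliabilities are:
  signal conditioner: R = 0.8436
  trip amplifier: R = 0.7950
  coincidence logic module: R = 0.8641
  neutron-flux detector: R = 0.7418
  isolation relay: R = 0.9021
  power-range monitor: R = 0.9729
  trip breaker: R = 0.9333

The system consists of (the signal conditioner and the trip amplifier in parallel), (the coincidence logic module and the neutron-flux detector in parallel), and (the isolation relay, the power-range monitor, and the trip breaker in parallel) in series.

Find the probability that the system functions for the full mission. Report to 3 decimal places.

0.934

Parallel (signal conditioner and trip amplifier): 1 − (1 − 0.84360)(1 − 0.79500) = 0.96794
Parallel (coincidence logic module and neutron-flux detector): 1 − (1 − 0.86410)(1 − 0.74180) = 0.96491
Parallel (isolation relay, power-range monitor, and trip breaker): 1 − (1 − 0.90210)(1 − 0.97290)(1 − 0.93330) = 0.99982
Series ([0.96794], [0.96491], and [0.99982]): 0.96794 × 0.96491 × 0.99982 = 0.934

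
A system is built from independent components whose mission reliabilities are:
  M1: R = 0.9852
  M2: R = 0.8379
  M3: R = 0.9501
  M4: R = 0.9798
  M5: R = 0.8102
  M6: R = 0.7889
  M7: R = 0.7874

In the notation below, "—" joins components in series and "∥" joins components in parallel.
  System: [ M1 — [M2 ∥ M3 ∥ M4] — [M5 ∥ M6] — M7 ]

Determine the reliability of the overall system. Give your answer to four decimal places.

Parallel (M2, M3, and M4): 1 − (1 − 0.837900)(1 − 0.950100)(1 − 0.979800) = 0.999837
Parallel (M5 and M6): 1 − (1 − 0.810200)(1 − 0.788900) = 0.959933
Series (M1, [0.999837], [0.959933], and M7): 0.985200 × 0.999837 × 0.959933 × 0.787400 = 0.7445

0.7445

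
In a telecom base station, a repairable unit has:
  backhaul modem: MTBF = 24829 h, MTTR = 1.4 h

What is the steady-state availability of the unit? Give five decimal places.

A(backhaul modem) = MTBF/(MTBF+MTTR) = 24829/(24829+1.4) = 0.99994

0.99994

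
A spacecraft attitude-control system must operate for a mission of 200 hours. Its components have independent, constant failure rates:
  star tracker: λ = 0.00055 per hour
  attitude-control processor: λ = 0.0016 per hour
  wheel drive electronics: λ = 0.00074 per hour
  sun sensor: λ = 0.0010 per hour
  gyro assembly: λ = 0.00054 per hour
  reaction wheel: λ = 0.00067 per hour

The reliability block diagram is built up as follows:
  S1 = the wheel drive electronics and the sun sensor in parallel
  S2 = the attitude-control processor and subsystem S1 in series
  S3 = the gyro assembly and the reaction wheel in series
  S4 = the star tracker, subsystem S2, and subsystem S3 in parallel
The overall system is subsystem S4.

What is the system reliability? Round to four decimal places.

0.9935

R(star tracker) = exp(−0.00055 × 200) = 0.895834
R(attitude-control processor) = exp(−0.0016 × 200) = 0.726149
R(wheel drive electronics) = exp(−0.00074 × 200) = 0.862431
R(sun sensor) = exp(−0.0010 × 200) = 0.818731
R(gyro assembly) = exp(−0.00054 × 200) = 0.897628
R(reaction wheel) = exp(−0.00067 × 200) = 0.874590
Parallel (wheel drive electronics and sun sensor): 1 − (1 − 0.862431)(1 − 0.818731) = 0.975063
Series (attitude-control processor and [0.975063]): 0.726149 × 0.975063 = 0.708041
Series (gyro assembly and reaction wheel): 0.897628 × 0.874590 = 0.785056
Parallel (star tracker, [0.708041], and [0.785056]): 1 − (1 − 0.895834)(1 − 0.708041)(1 − 0.785056) = 0.9935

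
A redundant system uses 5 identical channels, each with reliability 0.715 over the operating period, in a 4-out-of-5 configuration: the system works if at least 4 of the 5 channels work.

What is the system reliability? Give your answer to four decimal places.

R = Σ_{i=4}^{5} C(5,i) p^i (1−p)^{5−i} with p = 0.715
C(5,4)·0.715^4·0.285^1 = 0.372425
C(5,5)·0.715^5·0.285^0 = 0.186866
Sum = 0.5593

0.5593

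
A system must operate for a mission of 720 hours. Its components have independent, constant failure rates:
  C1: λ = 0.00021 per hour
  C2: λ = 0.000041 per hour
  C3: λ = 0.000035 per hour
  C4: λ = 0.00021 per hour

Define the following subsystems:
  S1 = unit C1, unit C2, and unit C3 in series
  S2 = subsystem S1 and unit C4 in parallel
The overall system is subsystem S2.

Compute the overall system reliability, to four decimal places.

0.9739

R(C1) = exp(−0.00021 × 720) = 0.859676
R(C2) = exp(−0.000041 × 720) = 0.970911
R(C3) = exp(−0.000035 × 720) = 0.975115
R(C4) = exp(−0.00021 × 720) = 0.859676
Series (C1, C2, and C3): 0.859676 × 0.970911 × 0.975115 = 0.813898
Parallel ([0.813898] and C4): 1 − (1 − 0.813898)(1 − 0.859676) = 0.9739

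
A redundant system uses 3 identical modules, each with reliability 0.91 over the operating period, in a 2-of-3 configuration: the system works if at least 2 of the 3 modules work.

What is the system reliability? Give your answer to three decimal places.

R = Σ_{i=2}^{3} C(3,i) p^i (1−p)^{3−i} with p = 0.91
C(3,2)·0.91^2·0.09^1 = 0.22359
C(3,3)·0.91^3·0.09^0 = 0.75357
Sum = 0.977

0.977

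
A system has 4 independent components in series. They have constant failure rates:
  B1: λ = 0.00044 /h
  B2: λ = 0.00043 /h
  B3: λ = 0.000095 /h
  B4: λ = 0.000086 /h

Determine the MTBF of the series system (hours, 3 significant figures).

951

Series of exponential components: λ_sys = Σ λ_i
λ_sys = 0.00044 + 0.00043 + 0.000095 + 0.000086 = 1.0510e-03 /h
MTBF = 1 / λ_sys = 951 h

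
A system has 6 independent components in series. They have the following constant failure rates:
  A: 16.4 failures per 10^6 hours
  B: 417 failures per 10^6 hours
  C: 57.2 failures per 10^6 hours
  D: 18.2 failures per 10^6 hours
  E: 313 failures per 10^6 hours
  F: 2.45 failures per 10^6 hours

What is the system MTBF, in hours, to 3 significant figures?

1210

Series of exponential components: λ_sys = Σ λ_i
λ_sys = 0.0000164 + 0.000417 + 0.0000572 + 0.0000182 + 0.000313 + 0.00000245 = 8.2425e-04 /h
MTBF = 1 / λ_sys = 1210 h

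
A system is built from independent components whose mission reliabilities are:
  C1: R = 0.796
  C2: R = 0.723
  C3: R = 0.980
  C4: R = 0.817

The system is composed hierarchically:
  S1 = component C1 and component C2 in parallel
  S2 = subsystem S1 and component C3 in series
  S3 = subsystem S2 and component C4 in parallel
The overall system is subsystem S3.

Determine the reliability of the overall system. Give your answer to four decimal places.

Parallel (C1 and C2): 1 − (1 − 0.796000)(1 − 0.723000) = 0.943492
Series ([0.943492] and C3): 0.943492 × 0.980000 = 0.924622
Parallel ([0.924622] and C4): 1 − (1 − 0.924622)(1 − 0.817000) = 0.9862

0.9862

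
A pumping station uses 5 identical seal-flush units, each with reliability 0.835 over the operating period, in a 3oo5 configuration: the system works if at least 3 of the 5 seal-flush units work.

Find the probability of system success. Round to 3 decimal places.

0.965

R = Σ_{i=3}^{5} C(5,i) p^i (1−p)^{5−i} with p = 0.835
C(5,3)·0.835^3·0.165^2 = 0.15850
C(5,4)·0.835^4·0.165^1 = 0.40105
C(5,5)·0.835^5·0.165^0 = 0.40591
Sum = 0.965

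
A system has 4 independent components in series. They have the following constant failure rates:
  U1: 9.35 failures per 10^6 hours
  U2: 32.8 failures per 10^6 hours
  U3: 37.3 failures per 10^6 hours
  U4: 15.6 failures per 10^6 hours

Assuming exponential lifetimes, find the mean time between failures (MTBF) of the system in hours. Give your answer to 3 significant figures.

10500

Series of exponential components: λ_sys = Σ λ_i
λ_sys = 0.00000935 + 0.0000328 + 0.0000373 + 0.0000156 = 9.5050e-05 /h
MTBF = 1 / λ_sys = 10500 h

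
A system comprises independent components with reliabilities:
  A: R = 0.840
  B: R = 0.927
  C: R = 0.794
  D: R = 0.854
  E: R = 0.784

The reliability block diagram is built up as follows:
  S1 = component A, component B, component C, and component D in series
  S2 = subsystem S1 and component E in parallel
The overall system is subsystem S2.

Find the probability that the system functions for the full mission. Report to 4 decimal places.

0.8980

Series (A, B, C, and D): 0.840000 × 0.927000 × 0.794000 × 0.854000 = 0.528004
Parallel ([0.528004] and E): 1 − (1 − 0.528004)(1 − 0.784000) = 0.8980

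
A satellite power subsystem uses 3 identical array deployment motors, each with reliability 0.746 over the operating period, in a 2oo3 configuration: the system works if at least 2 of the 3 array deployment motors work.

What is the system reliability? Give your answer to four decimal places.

R = Σ_{i=2}^{3} C(3,i) p^i (1−p)^{3−i} with p = 0.746
C(3,2)·0.746^2·0.254^1 = 0.424065
C(3,3)·0.746^3·0.254^0 = 0.415161
Sum = 0.8392

0.8392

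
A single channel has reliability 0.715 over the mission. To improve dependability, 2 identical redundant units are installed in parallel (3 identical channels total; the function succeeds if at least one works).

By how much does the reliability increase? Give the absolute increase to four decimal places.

R_before = 0.715
R_after = 1 − (1 − 0.715)^3 = 0.9769
ΔR = 0.9769 − 0.715 = 0.2619

0.2619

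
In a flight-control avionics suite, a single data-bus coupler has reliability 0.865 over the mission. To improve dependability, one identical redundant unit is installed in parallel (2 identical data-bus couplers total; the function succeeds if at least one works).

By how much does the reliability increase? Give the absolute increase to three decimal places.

0.117

R_before = 0.865
R_after = 1 − (1 − 0.865)^2 = 0.982
ΔR = 0.982 − 0.865 = 0.117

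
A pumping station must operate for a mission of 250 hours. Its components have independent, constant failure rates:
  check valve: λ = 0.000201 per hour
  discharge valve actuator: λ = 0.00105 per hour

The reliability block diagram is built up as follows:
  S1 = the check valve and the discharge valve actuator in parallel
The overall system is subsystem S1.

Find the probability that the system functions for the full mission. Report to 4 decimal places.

0.9887

R(check valve) = exp(−0.000201 × 250) = 0.950992
R(discharge valve actuator) = exp(−0.00105 × 250) = 0.769126
Parallel (check valve and discharge valve actuator): 1 − (1 − 0.950992)(1 − 0.769126) = 0.9887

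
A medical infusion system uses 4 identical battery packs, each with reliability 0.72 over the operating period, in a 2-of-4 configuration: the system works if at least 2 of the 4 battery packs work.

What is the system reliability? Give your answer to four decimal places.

0.9306

R = Σ_{i=2}^{4} C(4,i) p^i (1−p)^{4−i} with p = 0.72
C(4,2)·0.72^2·0.28^2 = 0.243855
C(4,3)·0.72^3·0.28^1 = 0.418038
C(4,4)·0.72^4·0.28^0 = 0.268739
Sum = 0.9306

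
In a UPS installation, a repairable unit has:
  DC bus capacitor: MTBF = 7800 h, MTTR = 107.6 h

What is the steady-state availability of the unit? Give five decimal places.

A(DC bus capacitor) = MTBF/(MTBF+MTTR) = 7800/(7800+107.6) = 0.98639

0.98639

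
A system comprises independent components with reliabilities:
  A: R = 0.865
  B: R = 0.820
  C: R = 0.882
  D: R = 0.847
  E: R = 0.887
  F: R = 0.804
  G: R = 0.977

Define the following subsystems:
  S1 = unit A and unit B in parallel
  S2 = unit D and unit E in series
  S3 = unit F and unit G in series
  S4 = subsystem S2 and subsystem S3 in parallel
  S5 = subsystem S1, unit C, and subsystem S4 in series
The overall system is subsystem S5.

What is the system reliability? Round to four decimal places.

Parallel (A and B): 1 − (1 − 0.865000)(1 − 0.820000) = 0.975700
Series (D and E): 0.847000 × 0.887000 = 0.751289
Series (F and G): 0.804000 × 0.977000 = 0.785508
Parallel ([0.751289] and [0.785508]): 1 − (1 − 0.751289)(1 − 0.785508) = 0.946653
Series ([0.975700], C, and [0.946653]): 0.975700 × 0.882000 × 0.946653 = 0.8147

0.8147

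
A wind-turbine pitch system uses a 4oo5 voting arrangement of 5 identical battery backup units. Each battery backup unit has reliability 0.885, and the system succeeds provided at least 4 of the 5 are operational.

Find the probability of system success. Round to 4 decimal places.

R = Σ_{i=4}^{5} C(5,i) p^i (1−p)^{5−i} with p = 0.885
C(5,4)·0.885^4·0.115^1 = 0.352729
C(5,5)·0.885^5·0.115^0 = 0.542896
Sum = 0.8956

0.8956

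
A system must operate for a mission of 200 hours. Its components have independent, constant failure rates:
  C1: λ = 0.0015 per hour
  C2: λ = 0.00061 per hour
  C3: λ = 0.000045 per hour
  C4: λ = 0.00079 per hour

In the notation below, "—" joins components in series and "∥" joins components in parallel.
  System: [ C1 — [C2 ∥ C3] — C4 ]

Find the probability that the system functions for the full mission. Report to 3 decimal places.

0.632

R(C1) = exp(−0.0015 × 200) = 0.74082
R(C2) = exp(−0.00061 × 200) = 0.88515
R(C3) = exp(−0.000045 × 200) = 0.99104
R(C4) = exp(−0.00079 × 200) = 0.85385
Parallel (C2 and C3): 1 − (1 − 0.88515)(1 − 0.99104) = 0.99897
Series (C1, [0.99897], and C4): 0.74082 × 0.99897 × 0.85385 = 0.632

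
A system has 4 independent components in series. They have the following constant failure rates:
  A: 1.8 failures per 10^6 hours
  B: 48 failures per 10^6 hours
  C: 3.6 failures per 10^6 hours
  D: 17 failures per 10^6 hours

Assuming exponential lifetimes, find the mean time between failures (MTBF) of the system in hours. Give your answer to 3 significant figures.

Series of exponential components: λ_sys = Σ λ_i
λ_sys = 0.0000018 + 0.000048 + 0.0000036 + 0.000017 = 7.0400e-05 /h
MTBF = 1 / λ_sys = 14200 h

14200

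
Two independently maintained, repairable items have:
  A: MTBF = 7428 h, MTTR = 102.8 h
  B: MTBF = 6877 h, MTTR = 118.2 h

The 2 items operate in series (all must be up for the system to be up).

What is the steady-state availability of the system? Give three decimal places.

A(A) = MTBF/(MTBF+MTTR) = 7428/(7428+102.8) = 0.986349
A(B) = MTBF/(MTBF+MTTR) = 6877/(6877+118.2) = 0.983103
Series availability: 0.986349 × 0.983103 = 0.970

0.970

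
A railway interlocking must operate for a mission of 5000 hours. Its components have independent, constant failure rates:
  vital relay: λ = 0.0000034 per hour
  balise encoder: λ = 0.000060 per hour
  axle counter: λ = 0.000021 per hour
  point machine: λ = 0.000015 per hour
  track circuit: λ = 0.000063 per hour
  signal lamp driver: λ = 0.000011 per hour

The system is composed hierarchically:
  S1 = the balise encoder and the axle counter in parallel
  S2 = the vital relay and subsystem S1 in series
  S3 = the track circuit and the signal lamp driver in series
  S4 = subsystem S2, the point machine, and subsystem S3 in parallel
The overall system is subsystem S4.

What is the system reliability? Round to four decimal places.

R(vital relay) = exp(−0.0000034 × 5000) = 0.983144
R(balise encoder) = exp(−0.000060 × 5000) = 0.740818
R(axle counter) = exp(−0.000021 × 5000) = 0.900325
R(point machine) = exp(−0.000015 × 5000) = 0.927743
R(track circuit) = exp(−0.000063 × 5000) = 0.729789
R(signal lamp driver) = exp(−0.000011 × 5000) = 0.946485
Parallel (balise encoder and axle counter): 1 − (1 − 0.740818)(1 − 0.900325) = 0.974166
Series (vital relay and [0.974166]): 0.983144 × 0.974166 = 0.957745
Series (track circuit and signal lamp driver): 0.729789 × 0.946485 = 0.690734
Parallel ([0.957745], point machine, and [0.690734]): 1 − (1 − 0.957745)(1 − 0.927743)(1 − 0.690734) = 0.9991

0.9991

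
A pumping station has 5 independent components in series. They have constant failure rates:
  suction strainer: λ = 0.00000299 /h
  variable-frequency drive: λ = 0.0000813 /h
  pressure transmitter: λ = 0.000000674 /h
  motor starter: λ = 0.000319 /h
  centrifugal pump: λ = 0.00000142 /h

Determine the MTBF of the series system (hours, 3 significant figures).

2470

Series of exponential components: λ_sys = Σ λ_i
λ_sys = 0.00000299 + 0.0000813 + 0.000000674 + 0.000319 + 0.00000142 = 4.0538e-04 /h
MTBF = 1 / λ_sys = 2470 h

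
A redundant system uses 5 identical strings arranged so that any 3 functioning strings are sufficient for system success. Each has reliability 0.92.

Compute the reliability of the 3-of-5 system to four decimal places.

R = Σ_{i=3}^{5} C(5,i) p^i (1−p)^{5−i} with p = 0.92
C(5,3)·0.92^3·0.08^2 = 0.049836
C(5,4)·0.92^4·0.08^1 = 0.286557
C(5,5)·0.92^5·0.08^0 = 0.659082
Sum = 0.9955

0.9955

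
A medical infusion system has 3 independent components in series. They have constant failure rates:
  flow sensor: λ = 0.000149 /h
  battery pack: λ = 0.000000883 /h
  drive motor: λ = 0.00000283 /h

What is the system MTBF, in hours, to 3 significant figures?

6550

Series of exponential components: λ_sys = Σ λ_i
λ_sys = 0.000149 + 0.000000883 + 0.00000283 = 1.5271e-04 /h
MTBF = 1 / λ_sys = 6550 h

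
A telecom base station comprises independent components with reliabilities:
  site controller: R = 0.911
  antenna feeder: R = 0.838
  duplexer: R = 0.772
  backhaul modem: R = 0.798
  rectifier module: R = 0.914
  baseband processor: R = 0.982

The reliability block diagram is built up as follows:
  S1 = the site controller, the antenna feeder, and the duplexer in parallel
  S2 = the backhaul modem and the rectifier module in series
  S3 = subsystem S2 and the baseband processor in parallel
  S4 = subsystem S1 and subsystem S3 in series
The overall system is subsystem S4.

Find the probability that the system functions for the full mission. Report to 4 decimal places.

Parallel (site controller, antenna feeder, and duplexer): 1 − (1 − 0.911000)(1 − 0.838000)(1 − 0.772000) = 0.996713
Series (backhaul modem and rectifier module): 0.798000 × 0.914000 = 0.729372
Parallel ([0.729372] and baseband processor): 1 − (1 − 0.729372)(1 − 0.982000) = 0.995129
Series ([0.996713] and [0.995129]): 0.996713 × 0.995129 = 0.9919

0.9919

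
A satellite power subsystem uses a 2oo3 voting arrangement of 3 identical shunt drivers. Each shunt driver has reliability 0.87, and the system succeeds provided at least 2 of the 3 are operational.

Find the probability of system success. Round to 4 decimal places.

R = Σ_{i=2}^{3} C(3,i) p^i (1−p)^{3−i} with p = 0.87
C(3,2)·0.87^2·0.13^1 = 0.295191
C(3,3)·0.87^3·0.13^0 = 0.658503
Sum = 0.9537

0.9537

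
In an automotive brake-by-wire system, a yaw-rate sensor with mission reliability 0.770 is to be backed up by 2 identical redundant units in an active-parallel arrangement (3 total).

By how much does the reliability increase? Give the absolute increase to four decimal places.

0.2178

R_before = 0.770
R_after = 1 − (1 − 0.770)^3 = 0.9878
ΔR = 0.9878 − 0.770 = 0.2178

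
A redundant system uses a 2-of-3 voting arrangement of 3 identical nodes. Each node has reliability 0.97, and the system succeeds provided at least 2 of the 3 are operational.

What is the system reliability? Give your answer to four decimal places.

0.9974

R = Σ_{i=2}^{3} C(3,i) p^i (1−p)^{3−i} with p = 0.97
C(3,2)·0.97^2·0.03^1 = 0.084681
C(3,3)·0.97^3·0.03^0 = 0.912673
Sum = 0.9974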